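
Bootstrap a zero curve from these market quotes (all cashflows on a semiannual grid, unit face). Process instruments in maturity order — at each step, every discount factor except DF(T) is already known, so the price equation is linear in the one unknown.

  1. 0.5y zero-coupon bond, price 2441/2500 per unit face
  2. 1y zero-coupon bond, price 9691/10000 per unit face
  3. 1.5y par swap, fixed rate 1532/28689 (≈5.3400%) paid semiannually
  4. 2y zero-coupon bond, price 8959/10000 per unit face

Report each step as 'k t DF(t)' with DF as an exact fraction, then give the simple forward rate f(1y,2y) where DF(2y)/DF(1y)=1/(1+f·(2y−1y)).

step 1 [0.5y] zero: DF = P = 2441/2500 ≈ 0.976400
step 2 [1y] zero: DF = P = 9691/10000 ≈ 0.969100
step 3 [1.5y] swap r/2=766/28689: DF=(1 − 766/28689·(0.976400+0.969100))/(1+766/28689) = 4617/5000 ≈ 0.923400
step 4 [2y] zero: DF = P = 8959/10000 ≈ 0.895900

1 1/2 2441/2500
2 1 9691/10000
3 3/2 4617/5000
4 2 8959/10000
f(1y,2y) = ((9691/10000)/(8959/10000) − 1)/(1) = 732/8959 ≈ 8.1706%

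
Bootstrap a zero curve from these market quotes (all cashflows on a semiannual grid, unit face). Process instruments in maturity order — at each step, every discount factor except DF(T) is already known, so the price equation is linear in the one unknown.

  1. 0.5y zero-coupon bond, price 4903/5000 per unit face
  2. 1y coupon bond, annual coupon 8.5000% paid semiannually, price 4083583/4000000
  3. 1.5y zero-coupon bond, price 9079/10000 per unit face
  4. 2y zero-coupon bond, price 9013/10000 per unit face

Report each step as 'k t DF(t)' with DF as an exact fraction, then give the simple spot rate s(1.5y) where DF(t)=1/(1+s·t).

step 1 [0.5y] zero: DF = P = 4903/5000 ≈ 0.980600
step 2 [1y] bond c/2=17/400: DF=(4083583/4000000 − 17/400·(0.980600))/(1+17/400) = 9393/10000 ≈ 0.939300
step 3 [1.5y] zero: DF = P = 9079/10000 ≈ 0.907900
step 4 [2y] zero: DF = P = 9013/10000 ≈ 0.901300

1 1/2 4903/5000
2 1 9393/10000
3 3/2 9079/10000
4 2 9013/10000
s(1.5y) = (1/(9079/10000) − 1)/(3/2) = 614/9079 ≈ 6.7629%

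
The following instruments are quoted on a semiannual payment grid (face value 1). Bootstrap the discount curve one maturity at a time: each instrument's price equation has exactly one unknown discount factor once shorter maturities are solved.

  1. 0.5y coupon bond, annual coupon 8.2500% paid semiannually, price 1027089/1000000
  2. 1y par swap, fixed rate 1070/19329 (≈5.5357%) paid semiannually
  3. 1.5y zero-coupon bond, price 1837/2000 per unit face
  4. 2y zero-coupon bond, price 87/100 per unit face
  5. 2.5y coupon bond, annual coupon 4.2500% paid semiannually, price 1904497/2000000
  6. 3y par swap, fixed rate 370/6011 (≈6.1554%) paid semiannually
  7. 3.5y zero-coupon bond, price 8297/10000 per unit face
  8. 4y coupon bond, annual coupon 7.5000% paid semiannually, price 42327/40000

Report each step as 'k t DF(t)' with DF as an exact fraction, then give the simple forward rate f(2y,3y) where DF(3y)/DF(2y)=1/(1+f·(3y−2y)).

step 1 [0.5y] bond c/2=33/800: DF=(1027089/1000000 − 33/800·(0))/(1+33/800) = 1233/1250 ≈ 0.986400
step 2 [1y] swap r/2=535/19329: DF=(1 − 535/19329·(0.986400))/(1+535/19329) = 1893/2000 ≈ 0.946500
step 3 [1.5y] zero: DF = P = 1837/2000 ≈ 0.918500
step 4 [2y] zero: DF = P = 87/100 ≈ 0.870000
step 5 [2.5y] bond c/2=17/800: DF=(1904497/2000000 − 17/800·(0.986400+0.946500+0.918500+0.870000))/(1+17/800) = 171/200 ≈ 0.855000
step 6 [3y] swap r/2=185/6011: DF=(1 − 185/6011·(0.986400+0.946500+0.918500+0.870000+0.855000))/(1+185/6011) = 1667/2000 ≈ 0.833500
step 7 [3.5y] zero: DF = P = 8297/10000 ≈ 0.829700
step 8 [4y] bond c/2=3/80: DF=(42327/40000 − 3/80·(0.986400+0.946500+0.918500+0.870000+0.855000+0.833500+0.829700))/(1+3/80) = 993/1250 ≈ 0.794400

1 1/2 1233/1250
2 1 1893/2000
3 3/2 1837/2000
4 2 87/100
5 5/2 171/200
6 3 1667/2000
7 7/2 8297/10000
8 4 993/1250
f(2y,3y) = ((87/100)/(1667/2000) − 1)/(1) = 73/1667 ≈ 4.3791%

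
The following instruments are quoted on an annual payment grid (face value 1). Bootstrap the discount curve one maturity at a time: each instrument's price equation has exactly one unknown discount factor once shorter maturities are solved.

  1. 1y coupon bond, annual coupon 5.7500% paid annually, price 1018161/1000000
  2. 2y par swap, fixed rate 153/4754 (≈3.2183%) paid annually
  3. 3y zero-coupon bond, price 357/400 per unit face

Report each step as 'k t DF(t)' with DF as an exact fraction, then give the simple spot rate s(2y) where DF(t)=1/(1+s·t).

step 1 [1y] bond c/1=23/400: DF=(1018161/1000000 − 23/400·(0))/(1+23/400) = 2407/2500 ≈ 0.962800
step 2 [2y] swap r/1=153/4754: DF=(1 − 153/4754·(0.962800))/(1+153/4754) = 2347/2500 ≈ 0.938800
step 3 [3y] zero: DF = P = 357/400 ≈ 0.892500

1 1 2407/2500
2 2 2347/2500
3 3 357/400
s(2y) = (1/(2347/2500) − 1)/(2) = 153/4694 ≈ 3.2595%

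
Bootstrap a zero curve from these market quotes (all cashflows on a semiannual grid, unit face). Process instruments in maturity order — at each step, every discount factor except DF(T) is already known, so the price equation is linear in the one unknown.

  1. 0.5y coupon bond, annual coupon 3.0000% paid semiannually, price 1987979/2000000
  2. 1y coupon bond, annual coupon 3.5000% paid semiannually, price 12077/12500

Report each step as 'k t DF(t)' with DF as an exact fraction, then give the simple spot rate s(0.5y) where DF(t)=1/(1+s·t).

step 1 [0.5y] bond c/2=3/200: DF=(1987979/2000000 − 3/200·(0))/(1+3/200) = 9793/10000 ≈ 0.979300
step 2 [1y] bond c/2=7/400: DF=(12077/12500 − 7/400·(0.979300))/(1+7/400) = 9327/10000 ≈ 0.932700

1 1/2 9793/10000
2 1 9327/10000
s(0.5y) = (1/(9793/10000) − 1)/(1/2) = 414/9793 ≈ 4.2275%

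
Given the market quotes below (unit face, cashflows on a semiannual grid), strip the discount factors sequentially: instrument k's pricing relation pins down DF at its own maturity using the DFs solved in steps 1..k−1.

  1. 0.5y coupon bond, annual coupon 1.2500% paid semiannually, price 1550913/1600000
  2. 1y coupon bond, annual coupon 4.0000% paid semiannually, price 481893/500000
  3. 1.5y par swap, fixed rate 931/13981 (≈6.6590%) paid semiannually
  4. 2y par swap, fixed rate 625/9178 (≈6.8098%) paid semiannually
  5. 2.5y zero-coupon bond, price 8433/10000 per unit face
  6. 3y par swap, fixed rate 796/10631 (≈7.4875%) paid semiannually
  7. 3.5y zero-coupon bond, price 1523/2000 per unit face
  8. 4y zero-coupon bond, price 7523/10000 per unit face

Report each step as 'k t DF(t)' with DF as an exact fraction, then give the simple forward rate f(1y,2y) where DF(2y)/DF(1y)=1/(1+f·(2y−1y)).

step 1 [0.5y] bond c/2=1/160: DF=(1550913/1600000 − 1/160·(0))/(1+1/160) = 9633/10000 ≈ 0.963300
step 2 [1y] bond c/2=1/50: DF=(481893/500000 − 1/50·(0.963300))/(1+1/50) = 463/500 ≈ 0.926000
step 3 [1.5y] swap r/2=931/27962: DF=(1 − 931/27962·(0.963300+0.926000))/(1+931/27962) = 9069/10000 ≈ 0.906900
step 4 [2y] swap r/2=625/18356: DF=(1 − 625/18356·(0.963300+0.926000+0.906900))/(1+625/18356) = 7/8 ≈ 0.875000
step 5 [2.5y] zero: DF = P = 8433/10000 ≈ 0.843300
step 6 [3y] swap r/2=398/10631: DF=(1 − 398/10631·(0.963300+0.926000+0.906900+0.875000+0.843300))/(1+398/10631) = 801/1000 ≈ 0.801000
step 7 [3.5y] zero: DF = P = 1523/2000 ≈ 0.761500
step 8 [4y] zero: DF = P = 7523/10000 ≈ 0.752300

1 1/2 9633/10000
2 1 463/500
3 3/2 9069/10000
4 2 7/8
5 5/2 8433/10000
6 3 801/1000
7 7/2 1523/2000
8 4 7523/10000
f(1y,2y) = ((463/500)/(7/8) − 1)/(1) = 51/875 ≈ 5.8286%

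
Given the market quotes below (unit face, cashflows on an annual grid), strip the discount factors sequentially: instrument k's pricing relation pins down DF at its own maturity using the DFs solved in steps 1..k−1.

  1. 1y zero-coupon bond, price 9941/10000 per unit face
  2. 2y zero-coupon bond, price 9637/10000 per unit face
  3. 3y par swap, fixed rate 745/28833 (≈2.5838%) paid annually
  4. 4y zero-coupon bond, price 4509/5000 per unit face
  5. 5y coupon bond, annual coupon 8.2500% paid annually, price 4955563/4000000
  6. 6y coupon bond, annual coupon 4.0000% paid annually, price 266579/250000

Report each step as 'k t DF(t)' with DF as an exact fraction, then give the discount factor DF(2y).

1 1 9941/10000
2 2 9637/10000
3 3 1851/2000
4 4 4509/5000
5 5 107/125
6 6 2117/2500
DF(2y) = 9637/10000 ≈ 0.963700

step 1 [1y] zero: DF = P = 9941/10000 ≈ 0.994100
step 2 [2y] zero: DF = P = 9637/10000 ≈ 0.963700
step 3 [3y] swap r/1=745/28833: DF=(1 − 745/28833·(0.994100+0.963700))/(1+745/28833) = 1851/2000 ≈ 0.925500
step 4 [4y] zero: DF = P = 4509/5000 ≈ 0.901800
step 5 [5y] bond c/1=33/400: DF=(4955563/4000000 − 33/400·(0.994100+0.963700+0.925500+0.901800))/(1+33/400) = 107/125 ≈ 0.856000
step 6 [6y] bond c/1=1/25: DF=(266579/250000 − 1/25·(0.994100+0.963700+0.925500+0.901800+0.856000))/(1+1/25) = 2117/2500 ≈ 0.846800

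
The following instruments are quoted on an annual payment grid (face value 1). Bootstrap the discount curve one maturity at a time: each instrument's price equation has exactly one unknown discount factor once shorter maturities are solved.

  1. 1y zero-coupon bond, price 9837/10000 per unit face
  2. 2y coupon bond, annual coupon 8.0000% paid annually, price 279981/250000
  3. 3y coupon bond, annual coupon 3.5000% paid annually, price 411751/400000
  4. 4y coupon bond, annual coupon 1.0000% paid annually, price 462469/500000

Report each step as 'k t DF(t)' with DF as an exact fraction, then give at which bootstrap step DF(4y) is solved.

1 1 9837/10000
2 2 9641/10000
3 3 9287/10000
4 4 8873/10000
DF(4y) is solved at step 4

step 1 [1y] zero: DF = P = 9837/10000 ≈ 0.983700
step 2 [2y] bond c/1=2/25: DF=(279981/250000 − 2/25·(0.983700))/(1+2/25) = 9641/10000 ≈ 0.964100
step 3 [3y] bond c/1=7/200: DF=(411751/400000 − 7/200·(0.983700+0.964100))/(1+7/200) = 9287/10000 ≈ 0.928700
step 4 [4y] bond c/1=1/100: DF=(462469/500000 − 1/100·(0.983700+0.964100+0.928700))/(1+1/100) = 8873/10000 ≈ 0.887300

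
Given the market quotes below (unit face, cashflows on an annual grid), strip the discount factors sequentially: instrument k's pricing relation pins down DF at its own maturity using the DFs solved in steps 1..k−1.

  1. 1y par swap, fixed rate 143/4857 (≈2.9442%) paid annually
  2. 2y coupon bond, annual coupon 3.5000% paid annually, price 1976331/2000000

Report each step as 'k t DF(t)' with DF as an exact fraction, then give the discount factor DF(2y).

step 1 [1y] swap r/1=143/4857: DF=(1 − 143/4857·(0))/(1+143/4857) = 4857/5000 ≈ 0.971400
step 2 [2y] bond c/1=7/200: DF=(1976331/2000000 − 7/200·(0.971400))/(1+7/200) = 9219/10000 ≈ 0.921900

1 1 4857/5000
2 2 9219/10000
DF(2y) = 9219/10000 ≈ 0.921900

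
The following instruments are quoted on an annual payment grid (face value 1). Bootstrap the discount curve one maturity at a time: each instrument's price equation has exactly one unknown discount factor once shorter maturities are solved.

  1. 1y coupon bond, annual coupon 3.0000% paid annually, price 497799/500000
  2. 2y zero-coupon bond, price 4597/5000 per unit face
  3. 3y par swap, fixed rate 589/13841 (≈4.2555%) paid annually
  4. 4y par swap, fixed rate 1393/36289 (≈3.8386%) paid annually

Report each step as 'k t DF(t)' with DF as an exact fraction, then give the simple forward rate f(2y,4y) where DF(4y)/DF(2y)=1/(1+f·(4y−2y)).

step 1 [1y] bond c/1=3/100: DF=(497799/500000 − 3/100·(0))/(1+3/100) = 4833/5000 ≈ 0.966600
step 2 [2y] zero: DF = P = 4597/5000 ≈ 0.919400
step 3 [3y] swap r/1=589/13841: DF=(1 − 589/13841·(0.966600+0.919400))/(1+589/13841) = 4411/5000 ≈ 0.882200
step 4 [4y] swap r/1=1393/36289: DF=(1 − 1393/36289·(0.966600+0.919400+0.882200))/(1+1393/36289) = 8607/10000 ≈ 0.860700

1 1 4833/5000
2 2 4597/5000
3 3 4411/5000
4 4 8607/10000
f(2y,4y) = ((4597/5000)/(8607/10000) − 1)/(2) = 587/17214 ≈ 3.4100%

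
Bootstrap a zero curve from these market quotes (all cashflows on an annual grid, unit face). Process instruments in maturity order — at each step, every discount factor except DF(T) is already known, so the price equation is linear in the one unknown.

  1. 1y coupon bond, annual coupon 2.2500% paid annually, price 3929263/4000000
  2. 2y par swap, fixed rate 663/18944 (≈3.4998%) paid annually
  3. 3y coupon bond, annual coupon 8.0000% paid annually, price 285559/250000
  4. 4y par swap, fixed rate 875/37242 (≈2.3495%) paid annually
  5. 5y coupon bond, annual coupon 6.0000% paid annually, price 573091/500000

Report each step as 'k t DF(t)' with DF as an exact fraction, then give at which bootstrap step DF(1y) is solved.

step 1 [1y] bond c/1=9/400: DF=(3929263/4000000 − 9/400·(0))/(1+9/400) = 9607/10000 ≈ 0.960700
step 2 [2y] swap r/1=663/18944: DF=(1 − 663/18944·(0.960700))/(1+663/18944) = 9337/10000 ≈ 0.933700
step 3 [3y] bond c/1=2/25: DF=(285559/250000 − 2/25·(0.960700+0.933700))/(1+2/25) = 9173/10000 ≈ 0.917300
step 4 [4y] swap r/1=875/37242: DF=(1 − 875/37242·(0.960700+0.933700+0.917300))/(1+875/37242) = 73/80 ≈ 0.912500
step 5 [5y] bond c/1=3/50: DF=(573091/500000 − 3/50·(0.960700+0.933700+0.917300+0.912500))/(1+3/50) = 1741/2000 ≈ 0.870500

1 1 9607/10000
2 2 9337/10000
3 3 9173/10000
4 4 73/80
5 5 1741/2000
DF(1y) is solved at step 1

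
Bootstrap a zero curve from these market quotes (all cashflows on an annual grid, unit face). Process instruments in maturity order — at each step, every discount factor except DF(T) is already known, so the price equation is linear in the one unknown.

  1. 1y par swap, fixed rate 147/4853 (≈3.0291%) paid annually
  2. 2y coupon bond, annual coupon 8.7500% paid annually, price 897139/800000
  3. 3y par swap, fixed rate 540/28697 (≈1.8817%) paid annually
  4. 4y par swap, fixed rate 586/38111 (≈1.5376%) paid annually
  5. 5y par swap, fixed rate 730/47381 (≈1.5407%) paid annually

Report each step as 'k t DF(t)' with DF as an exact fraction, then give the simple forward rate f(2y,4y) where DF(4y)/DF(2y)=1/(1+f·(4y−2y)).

step 1 [1y] swap r/1=147/4853: DF=(1 − 147/4853·(0))/(1+147/4853) = 4853/5000 ≈ 0.970600
step 2 [2y] bond c/1=7/80: DF=(897139/800000 − 7/80·(0.970600))/(1+7/80) = 9531/10000 ≈ 0.953100
step 3 [3y] swap r/1=540/28697: DF=(1 − 540/28697·(0.970600+0.953100))/(1+540/28697) = 473/500 ≈ 0.946000
step 4 [4y] swap r/1=586/38111: DF=(1 − 586/38111·(0.970600+0.953100+0.946000))/(1+586/38111) = 4707/5000 ≈ 0.941400
step 5 [5y] swap r/1=730/47381: DF=(1 − 730/47381·(0.970600+0.953100+0.946000+0.941400))/(1+730/47381) = 927/1000 ≈ 0.927000

1 1 4853/5000
2 2 9531/10000
3 3 473/500
4 4 4707/5000
5 5 927/1000
f(2y,4y) = ((9531/10000)/(4707/5000) − 1)/(2) = 13/2092 ≈ 0.6214%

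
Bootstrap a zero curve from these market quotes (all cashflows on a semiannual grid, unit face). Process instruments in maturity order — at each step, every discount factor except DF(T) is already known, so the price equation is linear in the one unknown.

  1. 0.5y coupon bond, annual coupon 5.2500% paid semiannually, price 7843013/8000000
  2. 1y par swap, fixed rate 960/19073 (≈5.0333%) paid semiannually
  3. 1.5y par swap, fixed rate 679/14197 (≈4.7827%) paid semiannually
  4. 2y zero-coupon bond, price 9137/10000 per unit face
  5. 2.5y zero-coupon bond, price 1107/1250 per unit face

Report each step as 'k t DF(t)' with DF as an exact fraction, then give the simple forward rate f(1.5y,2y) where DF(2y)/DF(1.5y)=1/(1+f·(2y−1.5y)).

1 1/2 9553/10000
2 1 119/125
3 3/2 9321/10000
4 2 9137/10000
5 5/2 1107/1250
f(1.5y,2y) = ((9321/10000)/(9137/10000) − 1)/(1/2) = 368/9137 ≈ 4.0276%

step 1 [0.5y] bond c/2=21/800: DF=(7843013/8000000 − 21/800·(0))/(1+21/800) = 9553/10000 ≈ 0.955300
step 2 [1y] swap r/2=480/19073: DF=(1 − 480/19073·(0.955300))/(1+480/19073) = 119/125 ≈ 0.952000
step 3 [1.5y] swap r/2=679/28394: DF=(1 − 679/28394·(0.955300+0.952000))/(1+679/28394) = 9321/10000 ≈ 0.932100
step 4 [2y] zero: DF = P = 9137/10000 ≈ 0.913700
step 5 [2.5y] zero: DF = P = 1107/1250 ≈ 0.885600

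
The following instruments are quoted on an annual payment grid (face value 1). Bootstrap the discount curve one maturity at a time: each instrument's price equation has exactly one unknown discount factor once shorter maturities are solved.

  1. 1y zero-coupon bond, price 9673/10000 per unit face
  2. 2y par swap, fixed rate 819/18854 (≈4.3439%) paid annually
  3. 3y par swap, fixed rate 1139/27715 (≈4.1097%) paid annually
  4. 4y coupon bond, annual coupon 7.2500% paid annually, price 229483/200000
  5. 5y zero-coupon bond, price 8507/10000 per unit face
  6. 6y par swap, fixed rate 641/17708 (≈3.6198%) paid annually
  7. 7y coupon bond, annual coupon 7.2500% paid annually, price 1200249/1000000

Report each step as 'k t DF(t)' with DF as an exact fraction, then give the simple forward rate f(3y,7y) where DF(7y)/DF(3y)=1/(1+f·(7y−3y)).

step 1 [1y] zero: DF = P = 9673/10000 ≈ 0.967300
step 2 [2y] swap r/1=819/18854: DF=(1 − 819/18854·(0.967300))/(1+819/18854) = 9181/10000 ≈ 0.918100
step 3 [3y] swap r/1=1139/27715: DF=(1 − 1139/27715·(0.967300+0.918100))/(1+1139/27715) = 8861/10000 ≈ 0.886100
step 4 [4y] bond c/1=29/400: DF=(229483/200000 − 29/400·(0.967300+0.918100+0.886100))/(1+29/400) = 353/400 ≈ 0.882500
step 5 [5y] zero: DF = P = 8507/10000 ≈ 0.850700
step 6 [6y] swap r/1=641/17708: DF=(1 − 641/17708·(0.967300+0.918100+0.886100+0.882500+0.850700))/(1+641/17708) = 8077/10000 ≈ 0.807700
step 7 [7y] bond c/1=29/400: DF=(1200249/1000000 − 29/400·(0.967300+0.918100+0.886100+0.882500+0.850700+0.807700))/(1+29/400) = 19/25 ≈ 0.760000

1 1 9673/10000
2 2 9181/10000
3 3 8861/10000
4 4 353/400
5 5 8507/10000
6 6 8077/10000
7 7 19/25
f(3y,7y) = ((8861/10000)/(19/25) − 1)/(4) = 1261/30400 ≈ 4.1480%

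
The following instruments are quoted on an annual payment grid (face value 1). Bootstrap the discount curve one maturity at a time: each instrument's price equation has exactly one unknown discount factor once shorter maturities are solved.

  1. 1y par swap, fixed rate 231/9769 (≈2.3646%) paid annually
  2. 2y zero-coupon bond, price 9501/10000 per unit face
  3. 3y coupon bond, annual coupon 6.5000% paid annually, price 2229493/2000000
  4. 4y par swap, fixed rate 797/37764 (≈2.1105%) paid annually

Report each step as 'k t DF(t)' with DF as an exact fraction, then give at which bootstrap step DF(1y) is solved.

step 1 [1y] swap r/1=231/9769: DF=(1 − 231/9769·(0))/(1+231/9769) = 9769/10000 ≈ 0.976900
step 2 [2y] zero: DF = P = 9501/10000 ≈ 0.950100
step 3 [3y] bond c/1=13/200: DF=(2229493/2000000 − 13/200·(0.976900+0.950100))/(1+13/200) = 9291/10000 ≈ 0.929100
step 4 [4y] swap r/1=797/37764: DF=(1 − 797/37764·(0.976900+0.950100+0.929100))/(1+797/37764) = 9203/10000 ≈ 0.920300

1 1 9769/10000
2 2 9501/10000
3 3 9291/10000
4 4 9203/10000
DF(1y) is solved at step 1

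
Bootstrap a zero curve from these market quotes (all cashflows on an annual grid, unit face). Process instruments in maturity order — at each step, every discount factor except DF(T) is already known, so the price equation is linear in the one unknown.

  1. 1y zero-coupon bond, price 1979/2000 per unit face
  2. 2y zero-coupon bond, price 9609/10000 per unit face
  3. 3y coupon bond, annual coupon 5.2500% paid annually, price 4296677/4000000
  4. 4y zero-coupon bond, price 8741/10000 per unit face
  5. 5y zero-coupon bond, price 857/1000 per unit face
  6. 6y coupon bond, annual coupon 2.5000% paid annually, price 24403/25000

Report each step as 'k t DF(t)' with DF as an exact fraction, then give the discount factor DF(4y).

step 1 [1y] zero: DF = P = 1979/2000 ≈ 0.989500
step 2 [2y] zero: DF = P = 9609/10000 ≈ 0.960900
step 3 [3y] bond c/1=21/400: DF=(4296677/4000000 − 21/400·(0.989500+0.960900))/(1+21/400) = 9233/10000 ≈ 0.923300
step 4 [4y] zero: DF = P = 8741/10000 ≈ 0.874100
step 5 [5y] zero: DF = P = 857/1000 ≈ 0.857000
step 6 [6y] bond c/1=1/40: DF=(24403/25000 − 1/40·(0.989500+0.960900+0.923300+0.874100+0.857000))/(1+1/40) = 21/25 ≈ 0.840000

1 1 1979/2000
2 2 9609/10000
3 3 9233/10000
4 4 8741/10000
5 5 857/1000
6 6 21/25
DF(4y) = 8741/10000 ≈ 0.874100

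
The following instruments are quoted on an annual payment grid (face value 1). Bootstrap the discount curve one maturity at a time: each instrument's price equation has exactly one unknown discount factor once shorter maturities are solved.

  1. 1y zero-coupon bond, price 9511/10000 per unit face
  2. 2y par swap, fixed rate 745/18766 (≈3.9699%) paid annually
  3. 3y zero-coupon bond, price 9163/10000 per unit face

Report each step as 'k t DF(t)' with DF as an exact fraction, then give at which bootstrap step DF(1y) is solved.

1 1 9511/10000
2 2 1851/2000
3 3 9163/10000
DF(1y) is solved at step 1

step 1 [1y] zero: DF = P = 9511/10000 ≈ 0.951100
step 2 [2y] swap r/1=745/18766: DF=(1 − 745/18766·(0.951100))/(1+745/18766) = 1851/2000 ≈ 0.925500
step 3 [3y] zero: DF = P = 9163/10000 ≈ 0.916300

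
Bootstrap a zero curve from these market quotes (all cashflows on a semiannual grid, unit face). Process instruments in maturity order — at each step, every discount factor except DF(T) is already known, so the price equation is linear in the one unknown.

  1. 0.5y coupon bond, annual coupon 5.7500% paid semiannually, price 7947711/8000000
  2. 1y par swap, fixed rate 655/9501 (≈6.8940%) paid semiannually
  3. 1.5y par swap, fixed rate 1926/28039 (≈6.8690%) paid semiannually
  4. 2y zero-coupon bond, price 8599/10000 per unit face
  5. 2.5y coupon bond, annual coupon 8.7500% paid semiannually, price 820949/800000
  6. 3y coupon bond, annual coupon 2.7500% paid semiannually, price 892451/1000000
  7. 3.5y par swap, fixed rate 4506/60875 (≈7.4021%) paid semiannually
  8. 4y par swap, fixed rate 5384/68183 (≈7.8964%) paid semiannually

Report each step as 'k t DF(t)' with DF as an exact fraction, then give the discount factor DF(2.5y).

1 1/2 9657/10000
2 1 1869/2000
3 3/2 9037/10000
4 2 8599/10000
5 5/2 1037/1250
6 3 4097/5000
7 7/2 7747/10000
8 4 1827/2500
DF(2.5y) = 1037/1250 ≈ 0.829600

step 1 [0.5y] bond c/2=23/800: DF=(7947711/8000000 − 23/800·(0))/(1+23/800) = 9657/10000 ≈ 0.965700
step 2 [1y] swap r/2=655/19002: DF=(1 − 655/19002·(0.965700))/(1+655/19002) = 1869/2000 ≈ 0.934500
step 3 [1.5y] swap r/2=963/28039: DF=(1 − 963/28039·(0.965700+0.934500))/(1+963/28039) = 9037/10000 ≈ 0.903700
step 4 [2y] zero: DF = P = 8599/10000 ≈ 0.859900
step 5 [2.5y] bond c/2=7/160: DF=(820949/800000 − 7/160·(0.965700+0.934500+0.903700+0.859900))/(1+7/160) = 1037/1250 ≈ 0.829600
step 6 [3y] bond c/2=11/800: DF=(892451/1000000 − 11/800·(0.965700+0.934500+0.903700+0.859900+0.829600))/(1+11/800) = 4097/5000 ≈ 0.819400
step 7 [3.5y] swap r/2=2253/60875: DF=(1 − 2253/60875·(0.965700+0.934500+0.903700+0.859900+0.829600+0.819400))/(1+2253/60875) = 7747/10000 ≈ 0.774700
step 8 [4y] swap r/2=2692/68183: DF=(1 − 2692/68183·(0.965700+0.934500+0.903700+0.859900+0.829600+0.819400+0.774700))/(1+2692/68183) = 1827/2500 ≈ 0.730800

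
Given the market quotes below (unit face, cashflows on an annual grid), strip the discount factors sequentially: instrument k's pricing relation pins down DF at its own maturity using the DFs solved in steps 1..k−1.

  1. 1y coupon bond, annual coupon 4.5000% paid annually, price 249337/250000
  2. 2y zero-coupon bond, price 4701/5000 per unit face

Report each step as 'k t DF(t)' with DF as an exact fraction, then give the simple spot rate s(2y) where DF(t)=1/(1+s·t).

step 1 [1y] bond c/1=9/200: DF=(249337/250000 − 9/200·(0))/(1+9/200) = 1193/1250 ≈ 0.954400
step 2 [2y] zero: DF = P = 4701/5000 ≈ 0.940200

1 1 1193/1250
2 2 4701/5000
s(2y) = (1/(4701/5000) − 1)/(2) = 299/9402 ≈ 3.1802%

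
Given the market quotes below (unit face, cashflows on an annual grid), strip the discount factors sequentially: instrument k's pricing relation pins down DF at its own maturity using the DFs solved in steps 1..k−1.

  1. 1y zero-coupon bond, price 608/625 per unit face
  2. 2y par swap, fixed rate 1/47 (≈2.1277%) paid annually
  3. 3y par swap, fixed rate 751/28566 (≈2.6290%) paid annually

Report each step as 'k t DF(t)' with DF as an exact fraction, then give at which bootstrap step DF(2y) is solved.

1 1 608/625
2 2 9589/10000
3 3 9249/10000
DF(2y) is solved at step 2

step 1 [1y] zero: DF = P = 608/625 ≈ 0.972800
step 2 [2y] swap r/1=1/47: DF=(1 − 1/47·(0.972800))/(1+1/47) = 9589/10000 ≈ 0.958900
step 3 [3y] swap r/1=751/28566: DF=(1 − 751/28566·(0.972800+0.958900))/(1+751/28566) = 9249/10000 ≈ 0.924900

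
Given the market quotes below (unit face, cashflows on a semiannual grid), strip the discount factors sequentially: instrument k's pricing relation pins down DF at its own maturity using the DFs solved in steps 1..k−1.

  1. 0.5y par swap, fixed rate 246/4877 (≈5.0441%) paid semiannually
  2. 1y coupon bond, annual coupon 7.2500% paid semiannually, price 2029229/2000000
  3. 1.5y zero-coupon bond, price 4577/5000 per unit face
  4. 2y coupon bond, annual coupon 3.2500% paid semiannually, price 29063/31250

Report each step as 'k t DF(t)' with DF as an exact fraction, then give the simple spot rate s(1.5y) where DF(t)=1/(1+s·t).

1 1/2 4877/5000
2 1 189/200
3 3/2 4577/5000
4 2 4349/5000
s(1.5y) = (1/(4577/5000) − 1)/(3/2) = 282/4577 ≈ 6.1612%

step 1 [0.5y] swap r/2=123/4877: DF=(1 − 123/4877·(0))/(1+123/4877) = 4877/5000 ≈ 0.975400
step 2 [1y] bond c/2=29/800: DF=(2029229/2000000 − 29/800·(0.975400))/(1+29/800) = 189/200 ≈ 0.945000
step 3 [1.5y] zero: DF = P = 4577/5000 ≈ 0.915400
step 4 [2y] bond c/2=13/800: DF=(29063/31250 − 13/800·(0.975400+0.945000+0.915400))/(1+13/800) = 4349/5000 ≈ 0.869800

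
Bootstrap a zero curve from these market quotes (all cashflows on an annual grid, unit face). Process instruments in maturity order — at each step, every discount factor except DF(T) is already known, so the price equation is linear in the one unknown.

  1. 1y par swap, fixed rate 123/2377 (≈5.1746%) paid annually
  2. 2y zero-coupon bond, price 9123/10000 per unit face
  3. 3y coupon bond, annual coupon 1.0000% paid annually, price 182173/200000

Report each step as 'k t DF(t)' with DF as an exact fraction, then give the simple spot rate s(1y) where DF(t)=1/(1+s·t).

step 1 [1y] swap r/1=123/2377: DF=(1 − 123/2377·(0))/(1+123/2377) = 2377/2500 ≈ 0.950800
step 2 [2y] zero: DF = P = 9123/10000 ≈ 0.912300
step 3 [3y] bond c/1=1/100: DF=(182173/200000 − 1/100·(0.950800+0.912300))/(1+1/100) = 4417/5000 ≈ 0.883400

1 1 2377/2500
2 2 9123/10000
3 3 4417/5000
s(1y) = (1/(2377/2500) − 1)/(1) = 123/2377 ≈ 5.1746%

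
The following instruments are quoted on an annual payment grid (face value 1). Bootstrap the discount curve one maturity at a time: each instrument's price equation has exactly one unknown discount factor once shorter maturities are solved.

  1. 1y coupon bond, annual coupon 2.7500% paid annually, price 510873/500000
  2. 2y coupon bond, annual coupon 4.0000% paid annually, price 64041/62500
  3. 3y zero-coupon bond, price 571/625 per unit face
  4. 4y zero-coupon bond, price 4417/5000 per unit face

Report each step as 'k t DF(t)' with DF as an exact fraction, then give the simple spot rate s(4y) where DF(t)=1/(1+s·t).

step 1 [1y] bond c/1=11/400: DF=(510873/500000 − 11/400·(0))/(1+11/400) = 1243/1250 ≈ 0.994400
step 2 [2y] bond c/1=1/25: DF=(64041/62500 − 1/25·(0.994400))/(1+1/25) = 947/1000 ≈ 0.947000
step 3 [3y] zero: DF = P = 571/625 ≈ 0.913600
step 4 [4y] zero: DF = P = 4417/5000 ≈ 0.883400

1 1 1243/1250
2 2 947/1000
3 3 571/625
4 4 4417/5000
s(4y) = (1/(4417/5000) − 1)/(4) = 583/17668 ≈ 3.2998%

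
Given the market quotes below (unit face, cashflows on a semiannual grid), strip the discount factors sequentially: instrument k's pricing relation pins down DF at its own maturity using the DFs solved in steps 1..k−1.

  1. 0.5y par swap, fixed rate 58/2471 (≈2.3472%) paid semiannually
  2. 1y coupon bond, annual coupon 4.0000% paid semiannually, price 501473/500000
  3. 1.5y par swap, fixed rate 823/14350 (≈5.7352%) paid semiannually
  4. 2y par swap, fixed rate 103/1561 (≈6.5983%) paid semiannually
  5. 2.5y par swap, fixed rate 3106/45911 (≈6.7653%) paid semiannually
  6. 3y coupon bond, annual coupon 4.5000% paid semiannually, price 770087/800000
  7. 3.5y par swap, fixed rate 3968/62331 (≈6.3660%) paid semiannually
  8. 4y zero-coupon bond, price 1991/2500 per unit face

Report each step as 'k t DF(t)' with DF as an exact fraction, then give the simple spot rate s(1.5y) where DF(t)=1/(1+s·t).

1 1/2 2471/2500
2 1 9639/10000
3 3/2 9177/10000
4 2 2191/2500
5 5/2 8447/10000
6 3 2101/2500
7 7/2 501/625
8 4 1991/2500
s(1.5y) = (1/(9177/10000) − 1)/(3/2) = 1646/27531 ≈ 5.9787%

step 1 [0.5y] swap r/2=29/2471: DF=(1 − 29/2471·(0))/(1+29/2471) = 2471/2500 ≈ 0.988400
step 2 [1y] bond c/2=1/50: DF=(501473/500000 − 1/50·(0.988400))/(1+1/50) = 9639/10000 ≈ 0.963900
step 3 [1.5y] swap r/2=823/28700: DF=(1 − 823/28700·(0.988400+0.963900))/(1+823/28700) = 9177/10000 ≈ 0.917700
step 4 [2y] swap r/2=103/3122: DF=(1 − 103/3122·(0.988400+0.963900+0.917700))/(1+103/3122) = 2191/2500 ≈ 0.876400
step 5 [2.5y] swap r/2=1553/45911: DF=(1 − 1553/45911·(0.988400+0.963900+0.917700+0.876400))/(1+1553/45911) = 8447/10000 ≈ 0.844700
step 6 [3y] bond c/2=9/400: DF=(770087/800000 − 9/400·(0.988400+0.963900+0.917700+0.876400+0.844700))/(1+9/400) = 2101/2500 ≈ 0.840400
step 7 [3.5y] swap r/2=1984/62331: DF=(1 − 1984/62331·(0.988400+0.963900+0.917700+0.876400+0.844700+0.840400))/(1+1984/62331) = 501/625 ≈ 0.801600
step 8 [4y] zero: DF = P = 1991/2500 ≈ 0.796400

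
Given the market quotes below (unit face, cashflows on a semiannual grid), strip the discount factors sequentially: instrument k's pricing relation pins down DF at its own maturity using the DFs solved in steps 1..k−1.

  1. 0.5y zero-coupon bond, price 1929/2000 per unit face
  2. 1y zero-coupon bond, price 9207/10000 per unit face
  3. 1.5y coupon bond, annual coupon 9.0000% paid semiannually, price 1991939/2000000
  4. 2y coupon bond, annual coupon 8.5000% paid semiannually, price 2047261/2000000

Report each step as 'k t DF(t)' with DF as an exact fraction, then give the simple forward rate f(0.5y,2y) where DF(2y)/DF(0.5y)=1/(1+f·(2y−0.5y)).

step 1 [0.5y] zero: DF = P = 1929/2000 ≈ 0.964500
step 2 [1y] zero: DF = P = 9207/10000 ≈ 0.920700
step 3 [1.5y] bond c/2=9/200: DF=(1991939/2000000 − 9/200·(0.964500+0.920700))/(1+9/200) = 8719/10000 ≈ 0.871900
step 4 [2y] bond c/2=17/400: DF=(2047261/2000000 − 17/400·(0.964500+0.920700+0.871900))/(1+17/400) = 1739/2000 ≈ 0.869500

1 1/2 1929/2000
2 1 9207/10000
3 3/2 8719/10000
4 2 1739/2000
f(0.5y,2y) = ((1929/2000)/(1739/2000) − 1)/(3/2) = 380/5217 ≈ 7.2839%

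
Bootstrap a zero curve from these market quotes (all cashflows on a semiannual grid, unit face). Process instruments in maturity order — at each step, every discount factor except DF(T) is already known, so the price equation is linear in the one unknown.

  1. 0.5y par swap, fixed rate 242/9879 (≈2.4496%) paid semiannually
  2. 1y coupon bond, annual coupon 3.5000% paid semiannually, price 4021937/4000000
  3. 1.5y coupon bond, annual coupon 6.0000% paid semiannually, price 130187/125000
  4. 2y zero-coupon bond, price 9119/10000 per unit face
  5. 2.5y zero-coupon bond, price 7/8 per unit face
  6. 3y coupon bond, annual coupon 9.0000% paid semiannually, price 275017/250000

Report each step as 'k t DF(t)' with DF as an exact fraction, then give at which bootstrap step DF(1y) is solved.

1 1/2 9879/10000
2 1 607/625
3 3/2 9541/10000
4 2 9119/10000
5 5/2 7/8
6 3 8503/10000
DF(1y) is solved at step 2

step 1 [0.5y] swap r/2=121/9879: DF=(1 − 121/9879·(0))/(1+121/9879) = 9879/10000 ≈ 0.987900
step 2 [1y] bond c/2=7/400: DF=(4021937/4000000 − 7/400·(0.987900))/(1+7/400) = 607/625 ≈ 0.971200
step 3 [1.5y] bond c/2=3/100: DF=(130187/125000 − 3/100·(0.987900+0.971200))/(1+3/100) = 9541/10000 ≈ 0.954100
step 4 [2y] zero: DF = P = 9119/10000 ≈ 0.911900
step 5 [2.5y] zero: DF = P = 7/8 ≈ 0.875000
step 6 [3y] bond c/2=9/200: DF=(275017/250000 − 9/200·(0.987900+0.971200+0.954100+0.911900+0.875000))/(1+9/200) = 8503/10000 ≈ 0.850300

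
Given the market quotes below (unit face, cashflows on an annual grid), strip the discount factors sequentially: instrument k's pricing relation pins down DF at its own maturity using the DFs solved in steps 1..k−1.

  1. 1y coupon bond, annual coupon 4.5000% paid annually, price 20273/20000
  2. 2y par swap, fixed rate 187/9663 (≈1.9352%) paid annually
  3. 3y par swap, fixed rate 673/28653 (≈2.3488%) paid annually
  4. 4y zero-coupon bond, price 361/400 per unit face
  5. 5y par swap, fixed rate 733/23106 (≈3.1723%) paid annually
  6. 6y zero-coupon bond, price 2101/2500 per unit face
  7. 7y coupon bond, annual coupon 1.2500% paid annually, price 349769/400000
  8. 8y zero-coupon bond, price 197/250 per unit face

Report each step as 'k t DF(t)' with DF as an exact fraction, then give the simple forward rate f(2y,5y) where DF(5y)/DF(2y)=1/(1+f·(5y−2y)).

step 1 [1y] bond c/1=9/200: DF=(20273/20000 − 9/200·(0))/(1+9/200) = 97/100 ≈ 0.970000
step 2 [2y] swap r/1=187/9663: DF=(1 − 187/9663·(0.970000))/(1+187/9663) = 4813/5000 ≈ 0.962600
step 3 [3y] swap r/1=673/28653: DF=(1 − 673/28653·(0.970000+0.962600))/(1+673/28653) = 9327/10000 ≈ 0.932700
step 4 [4y] zero: DF = P = 361/400 ≈ 0.902500
step 5 [5y] swap r/1=733/23106: DF=(1 − 733/23106·(0.970000+0.962600+0.932700+0.902500))/(1+733/23106) = 4267/5000 ≈ 0.853400
step 6 [6y] zero: DF = P = 2101/2500 ≈ 0.840400
step 7 [7y] bond c/1=1/80: DF=(349769/400000 − 1/80·(0.970000+0.962600+0.932700+0.902500+0.853400+0.840400))/(1+1/80) = 3981/5000 ≈ 0.796200
step 8 [8y] zero: DF = P = 197/250 ≈ 0.788000

1 1 97/100
2 2 4813/5000
3 3 9327/10000
4 4 361/400
5 5 4267/5000
6 6 2101/2500
7 7 3981/5000
8 8 197/250
f(2y,5y) = ((4813/5000)/(4267/5000) − 1)/(3) = 182/4267 ≈ 4.2653%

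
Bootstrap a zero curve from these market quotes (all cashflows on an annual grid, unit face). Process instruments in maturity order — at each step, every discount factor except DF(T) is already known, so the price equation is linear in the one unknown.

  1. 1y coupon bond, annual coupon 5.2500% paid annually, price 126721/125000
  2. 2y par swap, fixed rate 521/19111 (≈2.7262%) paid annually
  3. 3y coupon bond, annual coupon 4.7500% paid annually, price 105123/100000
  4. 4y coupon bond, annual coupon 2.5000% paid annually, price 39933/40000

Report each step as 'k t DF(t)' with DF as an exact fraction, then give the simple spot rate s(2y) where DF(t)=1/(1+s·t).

step 1 [1y] bond c/1=21/400: DF=(126721/125000 − 21/400·(0))/(1+21/400) = 602/625 ≈ 0.963200
step 2 [2y] swap r/1=521/19111: DF=(1 − 521/19111·(0.963200))/(1+521/19111) = 9479/10000 ≈ 0.947900
step 3 [3y] bond c/1=19/400: DF=(105123/100000 − 19/400·(0.963200+0.947900))/(1+19/400) = 9169/10000 ≈ 0.916900
step 4 [4y] bond c/1=1/40: DF=(39933/40000 − 1/40·(0.963200+0.947900+0.916900))/(1+1/40) = 181/200 ≈ 0.905000

1 1 602/625
2 2 9479/10000
3 3 9169/10000
4 4 181/200
s(2y) = (1/(9479/10000) − 1)/(2) = 521/18958 ≈ 2.7482%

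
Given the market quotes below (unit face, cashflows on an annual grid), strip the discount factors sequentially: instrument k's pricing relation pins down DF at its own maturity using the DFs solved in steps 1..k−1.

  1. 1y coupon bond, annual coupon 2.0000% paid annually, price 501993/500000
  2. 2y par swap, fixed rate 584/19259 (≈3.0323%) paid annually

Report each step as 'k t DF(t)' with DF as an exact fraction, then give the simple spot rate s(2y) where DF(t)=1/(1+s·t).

step 1 [1y] bond c/1=1/50: DF=(501993/500000 − 1/50·(0))/(1+1/50) = 9843/10000 ≈ 0.984300
step 2 [2y] swap r/1=584/19259: DF=(1 − 584/19259·(0.984300))/(1+584/19259) = 1177/1250 ≈ 0.941600

1 1 9843/10000
2 2 1177/1250
s(2y) = (1/(1177/1250) − 1)/(2) = 73/2354 ≈ 3.1011%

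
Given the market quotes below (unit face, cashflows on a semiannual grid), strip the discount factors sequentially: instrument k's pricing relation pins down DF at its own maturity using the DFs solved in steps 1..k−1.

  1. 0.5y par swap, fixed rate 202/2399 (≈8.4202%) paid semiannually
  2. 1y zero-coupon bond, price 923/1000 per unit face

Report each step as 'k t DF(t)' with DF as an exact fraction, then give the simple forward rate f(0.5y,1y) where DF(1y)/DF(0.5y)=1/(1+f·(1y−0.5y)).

1 1/2 2399/2500
2 1 923/1000
f(0.5y,1y) = ((2399/2500)/(923/1000) − 1)/(1/2) = 366/4615 ≈ 7.9307%

step 1 [0.5y] swap r/2=101/2399: DF=(1 − 101/2399·(0))/(1+101/2399) = 2399/2500 ≈ 0.959600
step 2 [1y] zero: DF = P = 923/1000 ≈ 0.923000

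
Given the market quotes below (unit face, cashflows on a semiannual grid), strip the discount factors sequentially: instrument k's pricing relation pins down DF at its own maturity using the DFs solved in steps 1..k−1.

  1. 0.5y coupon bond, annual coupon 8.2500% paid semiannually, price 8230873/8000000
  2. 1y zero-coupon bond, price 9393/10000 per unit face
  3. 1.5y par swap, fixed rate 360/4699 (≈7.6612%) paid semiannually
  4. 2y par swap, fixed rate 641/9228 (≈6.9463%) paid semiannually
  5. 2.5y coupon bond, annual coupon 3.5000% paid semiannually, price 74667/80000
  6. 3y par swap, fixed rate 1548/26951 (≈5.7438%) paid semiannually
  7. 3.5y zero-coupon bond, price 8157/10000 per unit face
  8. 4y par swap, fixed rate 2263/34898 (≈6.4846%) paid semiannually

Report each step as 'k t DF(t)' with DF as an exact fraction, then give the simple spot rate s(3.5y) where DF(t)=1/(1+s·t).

step 1 [0.5y] bond c/2=33/800: DF=(8230873/8000000 − 33/800·(0))/(1+33/800) = 9881/10000 ≈ 0.988100
step 2 [1y] zero: DF = P = 9393/10000 ≈ 0.939300
step 3 [1.5y] swap r/2=180/4699: DF=(1 − 180/4699·(0.988100+0.939300))/(1+180/4699) = 223/250 ≈ 0.892000
step 4 [2y] swap r/2=641/18456: DF=(1 − 641/18456·(0.988100+0.939300+0.892000))/(1+641/18456) = 4359/5000 ≈ 0.871800
step 5 [2.5y] bond c/2=7/400: DF=(74667/80000 − 7/400·(0.988100+0.939300+0.892000+0.871800))/(1+7/400) = 4269/5000 ≈ 0.853800
step 6 [3y] swap r/2=774/26951: DF=(1 − 774/26951·(0.988100+0.939300+0.892000+0.871800+0.853800))/(1+774/26951) = 2113/2500 ≈ 0.845200
step 7 [3.5y] zero: DF = P = 8157/10000 ≈ 0.815700
step 8 [4y] swap r/2=2263/69796: DF=(1 − 2263/69796·(0.988100+0.939300+0.892000+0.871800+0.853800+0.845200+0.815700))/(1+2263/69796) = 7737/10000 ≈ 0.773700

1 1/2 9881/10000
2 1 9393/10000
3 3/2 223/250
4 2 4359/5000
5 5/2 4269/5000
6 3 2113/2500
7 7/2 8157/10000
8 4 7737/10000
s(3.5y) = (1/(8157/10000) − 1)/(7/2) = 3686/57099 ≈ 6.4555%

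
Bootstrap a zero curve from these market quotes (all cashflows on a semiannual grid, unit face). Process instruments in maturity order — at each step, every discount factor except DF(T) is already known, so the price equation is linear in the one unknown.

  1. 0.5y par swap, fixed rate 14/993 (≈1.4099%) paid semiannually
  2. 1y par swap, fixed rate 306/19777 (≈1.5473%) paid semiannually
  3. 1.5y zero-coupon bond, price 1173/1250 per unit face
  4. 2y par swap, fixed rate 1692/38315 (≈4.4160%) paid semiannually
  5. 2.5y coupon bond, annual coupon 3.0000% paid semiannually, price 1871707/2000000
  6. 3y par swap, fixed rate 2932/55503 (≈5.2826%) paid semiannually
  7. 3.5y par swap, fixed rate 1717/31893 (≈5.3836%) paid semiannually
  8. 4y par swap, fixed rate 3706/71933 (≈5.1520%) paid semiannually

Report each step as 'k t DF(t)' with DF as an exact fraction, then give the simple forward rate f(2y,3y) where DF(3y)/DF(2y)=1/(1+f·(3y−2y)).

1 1/2 993/1000
2 1 9847/10000
3 3/2 1173/1250
4 2 4577/5000
5 5/2 4327/5000
6 3 4267/5000
7 7/2 8283/10000
8 4 8147/10000
f(2y,3y) = ((4577/5000)/(4267/5000) − 1)/(1) = 310/4267 ≈ 7.2651%

step 1 [0.5y] swap r/2=7/993: DF=(1 − 7/993·(0))/(1+7/993) = 993/1000 ≈ 0.993000
step 2 [1y] swap r/2=153/19777: DF=(1 − 153/19777·(0.993000))/(1+153/19777) = 9847/10000 ≈ 0.984700
step 3 [1.5y] zero: DF = P = 1173/1250 ≈ 0.938400
step 4 [2y] swap r/2=846/38315: DF=(1 − 846/38315·(0.993000+0.984700+0.938400))/(1+846/38315) = 4577/5000 ≈ 0.915400
step 5 [2.5y] bond c/2=3/200: DF=(1871707/2000000 − 3/200·(0.993000+0.984700+0.938400+0.915400))/(1+3/200) = 4327/5000 ≈ 0.865400
step 6 [3y] swap r/2=1466/55503: DF=(1 − 1466/55503·(0.993000+0.984700+0.938400+0.915400+0.865400))/(1+1466/55503) = 4267/5000 ≈ 0.853400
step 7 [3.5y] swap r/2=1717/63786: DF=(1 − 1717/63786·(0.993000+0.984700+0.938400+0.915400+0.865400+0.853400))/(1+1717/63786) = 8283/10000 ≈ 0.828300
step 8 [4y] swap r/2=1853/71933: DF=(1 − 1853/71933·(0.993000+0.984700+0.938400+0.915400+0.865400+0.853400+0.828300))/(1+1853/71933) = 8147/10000 ≈ 0.814700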